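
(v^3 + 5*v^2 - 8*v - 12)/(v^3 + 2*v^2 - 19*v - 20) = (v^2 + 4*v - 12)/(v^2 + v - 20)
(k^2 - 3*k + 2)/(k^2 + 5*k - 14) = (k - 1)/(k + 7)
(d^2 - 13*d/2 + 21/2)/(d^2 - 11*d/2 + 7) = (d - 3)/(d - 2)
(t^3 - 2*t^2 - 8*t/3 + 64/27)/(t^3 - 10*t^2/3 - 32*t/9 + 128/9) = (9*t^2 + 6*t - 8)/(3*(3*t^2 - 2*t - 16))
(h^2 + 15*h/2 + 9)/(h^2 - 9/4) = 2*(h + 6)/(2*h - 3)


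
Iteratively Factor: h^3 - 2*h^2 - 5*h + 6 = (h - 3)*(h^2 + h - 2) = (h - 3)*(h - 1)*(h + 2)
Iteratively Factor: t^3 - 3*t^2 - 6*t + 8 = (t - 1)*(t^2 - 2*t - 8) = (t - 4)*(t - 1)*(t + 2)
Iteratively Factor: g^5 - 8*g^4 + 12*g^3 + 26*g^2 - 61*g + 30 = (g - 3)*(g^4 - 5*g^3 - 3*g^2 + 17*g - 10) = (g - 3)*(g - 1)*(g^3 - 4*g^2 - 7*g + 10) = (g - 3)*(g - 1)^2*(g^2 - 3*g - 10) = (g - 3)*(g - 1)^2*(g + 2)*(g - 5)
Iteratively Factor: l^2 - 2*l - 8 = (l - 4)*(l + 2)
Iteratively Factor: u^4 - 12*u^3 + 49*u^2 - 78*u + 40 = (u - 4)*(u^3 - 8*u^2 + 17*u - 10) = (u - 4)*(u - 2)*(u^2 - 6*u + 5) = (u - 5)*(u - 4)*(u - 2)*(u - 1)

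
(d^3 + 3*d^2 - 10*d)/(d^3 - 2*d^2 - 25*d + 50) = d/(d - 5)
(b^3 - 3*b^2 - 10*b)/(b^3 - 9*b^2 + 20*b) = (b + 2)/(b - 4)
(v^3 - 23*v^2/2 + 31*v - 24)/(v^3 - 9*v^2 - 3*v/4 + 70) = 2*(2*v^2 - 7*v + 6)/(4*v^2 - 4*v - 35)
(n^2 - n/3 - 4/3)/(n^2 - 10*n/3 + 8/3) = (n + 1)/(n - 2)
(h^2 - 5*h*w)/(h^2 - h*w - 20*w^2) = h/(h + 4*w)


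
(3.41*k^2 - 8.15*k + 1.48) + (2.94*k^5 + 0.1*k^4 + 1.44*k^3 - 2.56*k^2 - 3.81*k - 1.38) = 2.94*k^5 + 0.1*k^4 + 1.44*k^3 + 0.85*k^2 - 11.96*k + 0.1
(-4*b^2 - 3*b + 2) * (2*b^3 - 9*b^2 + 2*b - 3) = -8*b^5 + 30*b^4 + 23*b^3 - 12*b^2 + 13*b - 6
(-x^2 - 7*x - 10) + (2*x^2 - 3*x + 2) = x^2 - 10*x - 8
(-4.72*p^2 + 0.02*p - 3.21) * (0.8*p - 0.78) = -3.776*p^3 + 3.6976*p^2 - 2.5836*p + 2.5038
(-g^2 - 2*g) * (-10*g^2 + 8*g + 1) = 10*g^4 + 12*g^3 - 17*g^2 - 2*g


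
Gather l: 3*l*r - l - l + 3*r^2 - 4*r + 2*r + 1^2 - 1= l*(3*r - 2) + 3*r^2 - 2*r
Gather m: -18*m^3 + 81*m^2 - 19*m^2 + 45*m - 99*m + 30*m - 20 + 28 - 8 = -18*m^3 + 62*m^2 - 24*m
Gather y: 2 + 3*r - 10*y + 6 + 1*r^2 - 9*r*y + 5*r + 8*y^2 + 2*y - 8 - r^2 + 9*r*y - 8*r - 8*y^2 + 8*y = 0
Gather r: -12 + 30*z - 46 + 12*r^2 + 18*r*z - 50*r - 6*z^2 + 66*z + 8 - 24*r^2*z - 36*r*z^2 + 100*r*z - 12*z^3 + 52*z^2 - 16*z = r^2*(12 - 24*z) + r*(-36*z^2 + 118*z - 50) - 12*z^3 + 46*z^2 + 80*z - 50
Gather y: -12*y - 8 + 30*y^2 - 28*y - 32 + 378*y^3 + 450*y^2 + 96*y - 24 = 378*y^3 + 480*y^2 + 56*y - 64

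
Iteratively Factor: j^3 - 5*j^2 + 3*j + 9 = (j - 3)*(j^2 - 2*j - 3) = (j - 3)*(j + 1)*(j - 3)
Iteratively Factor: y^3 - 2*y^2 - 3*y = (y)*(y^2 - 2*y - 3) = y*(y + 1)*(y - 3)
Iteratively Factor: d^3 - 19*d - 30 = (d + 3)*(d^2 - 3*d - 10) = (d + 2)*(d + 3)*(d - 5)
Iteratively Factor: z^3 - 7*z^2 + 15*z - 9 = (z - 3)*(z^2 - 4*z + 3) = (z - 3)*(z - 1)*(z - 3)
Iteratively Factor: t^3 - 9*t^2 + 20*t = (t - 5)*(t^2 - 4*t) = t*(t - 5)*(t - 4)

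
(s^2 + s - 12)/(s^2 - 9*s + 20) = (s^2 + s - 12)/(s^2 - 9*s + 20)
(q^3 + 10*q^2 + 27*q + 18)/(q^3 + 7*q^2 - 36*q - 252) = (q^2 + 4*q + 3)/(q^2 + q - 42)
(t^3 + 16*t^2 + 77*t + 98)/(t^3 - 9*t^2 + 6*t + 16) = (t^3 + 16*t^2 + 77*t + 98)/(t^3 - 9*t^2 + 6*t + 16)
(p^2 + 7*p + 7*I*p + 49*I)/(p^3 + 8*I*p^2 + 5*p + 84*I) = (p + 7)/(p^2 + I*p + 12)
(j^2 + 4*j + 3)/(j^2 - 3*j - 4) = (j + 3)/(j - 4)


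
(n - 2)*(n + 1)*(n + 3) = n^3 + 2*n^2 - 5*n - 6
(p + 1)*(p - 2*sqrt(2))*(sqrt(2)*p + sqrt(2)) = sqrt(2)*p^3 - 4*p^2 + 2*sqrt(2)*p^2 - 8*p + sqrt(2)*p - 4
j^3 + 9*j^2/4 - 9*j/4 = j*(j - 3/4)*(j + 3)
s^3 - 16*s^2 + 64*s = s*(s - 8)^2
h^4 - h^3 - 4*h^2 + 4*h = h*(h - 2)*(h - 1)*(h + 2)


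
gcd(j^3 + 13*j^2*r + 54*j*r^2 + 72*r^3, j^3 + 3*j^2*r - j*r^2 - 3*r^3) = j + 3*r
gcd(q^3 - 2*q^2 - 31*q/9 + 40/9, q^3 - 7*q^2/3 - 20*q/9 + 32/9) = q^2 - 11*q/3 + 8/3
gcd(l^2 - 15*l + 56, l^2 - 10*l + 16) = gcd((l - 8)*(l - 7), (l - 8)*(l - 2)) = l - 8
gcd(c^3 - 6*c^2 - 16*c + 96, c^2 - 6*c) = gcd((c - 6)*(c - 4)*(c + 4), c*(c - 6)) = c - 6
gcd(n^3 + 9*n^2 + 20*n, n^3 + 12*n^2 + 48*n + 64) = n + 4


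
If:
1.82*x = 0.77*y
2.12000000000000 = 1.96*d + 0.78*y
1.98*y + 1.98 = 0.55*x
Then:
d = 1.53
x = -0.48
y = -1.13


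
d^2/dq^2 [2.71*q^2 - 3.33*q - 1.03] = 5.42000000000000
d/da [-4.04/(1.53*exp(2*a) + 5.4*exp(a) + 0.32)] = (12.3624*exp(a) + 21.816)*exp(a)/(1.53*exp(2*a) + 5.4*exp(a) + 0.32)^2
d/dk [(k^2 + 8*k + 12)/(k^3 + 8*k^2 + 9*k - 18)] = (-k^2 - 4*k - 7)/(k^4 + 4*k^3 - 2*k^2 - 12*k + 9)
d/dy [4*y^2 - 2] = 8*y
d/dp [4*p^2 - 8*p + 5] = 8*p - 8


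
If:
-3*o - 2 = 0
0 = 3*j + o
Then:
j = 2/9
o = -2/3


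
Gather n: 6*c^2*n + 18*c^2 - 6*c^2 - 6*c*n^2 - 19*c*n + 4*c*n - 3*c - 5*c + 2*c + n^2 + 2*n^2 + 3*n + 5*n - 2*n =12*c^2 - 6*c + n^2*(3 - 6*c) + n*(6*c^2 - 15*c + 6)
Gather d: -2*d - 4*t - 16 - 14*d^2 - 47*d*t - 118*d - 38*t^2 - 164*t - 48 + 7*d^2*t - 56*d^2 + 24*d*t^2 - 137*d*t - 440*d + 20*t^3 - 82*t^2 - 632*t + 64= d^2*(7*t - 70) + d*(24*t^2 - 184*t - 560) + 20*t^3 - 120*t^2 - 800*t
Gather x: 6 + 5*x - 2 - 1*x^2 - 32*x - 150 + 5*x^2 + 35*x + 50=4*x^2 + 8*x - 96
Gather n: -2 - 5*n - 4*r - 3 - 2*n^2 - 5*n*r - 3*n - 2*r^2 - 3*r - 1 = -2*n^2 + n*(-5*r - 8) - 2*r^2 - 7*r - 6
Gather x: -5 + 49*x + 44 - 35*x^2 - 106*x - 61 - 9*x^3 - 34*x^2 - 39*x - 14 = -9*x^3 - 69*x^2 - 96*x - 36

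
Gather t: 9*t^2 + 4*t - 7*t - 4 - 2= 9*t^2 - 3*t - 6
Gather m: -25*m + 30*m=5*m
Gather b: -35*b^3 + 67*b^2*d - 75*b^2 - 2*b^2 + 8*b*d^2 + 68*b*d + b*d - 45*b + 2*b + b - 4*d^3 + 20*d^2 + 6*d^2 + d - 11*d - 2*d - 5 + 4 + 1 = -35*b^3 + b^2*(67*d - 77) + b*(8*d^2 + 69*d - 42) - 4*d^3 + 26*d^2 - 12*d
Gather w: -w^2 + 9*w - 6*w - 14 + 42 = -w^2 + 3*w + 28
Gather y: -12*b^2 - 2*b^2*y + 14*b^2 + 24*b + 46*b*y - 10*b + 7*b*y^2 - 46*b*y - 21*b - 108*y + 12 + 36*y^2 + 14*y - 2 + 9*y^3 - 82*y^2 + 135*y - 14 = 2*b^2 - 7*b + 9*y^3 + y^2*(7*b - 46) + y*(41 - 2*b^2) - 4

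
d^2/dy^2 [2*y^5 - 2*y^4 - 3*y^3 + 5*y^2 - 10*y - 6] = 40*y^3 - 24*y^2 - 18*y + 10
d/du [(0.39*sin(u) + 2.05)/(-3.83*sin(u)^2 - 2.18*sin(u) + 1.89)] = (1.4937*sin(u)^2 + 15.703*sin(u) + 5.2061)*cos(u)/(14.6689*sin(u)^4 + 16.6988*sin(u)^3 - 9.725*sin(u)^2 - 8.2404*sin(u) + 3.5721)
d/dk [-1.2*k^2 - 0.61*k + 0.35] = -2.4*k - 0.61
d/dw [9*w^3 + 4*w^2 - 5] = w*(27*w + 8)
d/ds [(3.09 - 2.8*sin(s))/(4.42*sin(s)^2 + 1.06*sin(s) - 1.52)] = (12.376*sin(s)^2 - 27.3156*sin(s) + 0.980599999999999)*cos(s)/(19.5364*sin(s)^4 + 9.3704*sin(s)^3 - 12.3132*sin(s)^2 - 3.2224*sin(s) + 2.3104)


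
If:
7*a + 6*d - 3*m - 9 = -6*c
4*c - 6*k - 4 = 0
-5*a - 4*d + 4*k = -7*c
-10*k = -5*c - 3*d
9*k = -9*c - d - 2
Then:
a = 46/25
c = 2/5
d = -2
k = -2/5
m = -143/75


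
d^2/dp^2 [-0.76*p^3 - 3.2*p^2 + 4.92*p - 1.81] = -4.56*p - 6.4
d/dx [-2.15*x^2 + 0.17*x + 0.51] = 0.17 - 4.3*x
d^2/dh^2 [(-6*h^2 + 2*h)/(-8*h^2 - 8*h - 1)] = 4*(-256*h^3 - 72*h^2 + 24*h + 11)/(512*h^6 + 1536*h^5 + 1728*h^4 + 896*h^3 + 216*h^2 + 24*h + 1)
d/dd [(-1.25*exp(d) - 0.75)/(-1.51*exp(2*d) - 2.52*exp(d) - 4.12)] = (-1.8875*exp(2*d) - 2.265*exp(d) + 3.26)*exp(d)/(2.2801*exp(4*d) + 7.6104*exp(3*d) + 18.7928*exp(2*d) + 20.7648*exp(d) + 16.9744)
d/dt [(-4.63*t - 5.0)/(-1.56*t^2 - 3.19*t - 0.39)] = (7.2228*t^2 + 14.7697*t - (3.12*t + 3.19)*(4.63*t + 5.0) + 1.8057)/(1.56*t^2 + 3.19*t + 0.39)^2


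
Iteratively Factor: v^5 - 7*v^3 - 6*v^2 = (v + 2)*(v^4 - 2*v^3 - 3*v^2) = (v - 3)*(v + 2)*(v^3 + v^2) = v*(v - 3)*(v + 2)*(v^2 + v) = v^2*(v - 3)*(v + 2)*(v + 1)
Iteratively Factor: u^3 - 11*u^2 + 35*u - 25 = (u - 5)*(u^2 - 6*u + 5) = (u - 5)^2*(u - 1)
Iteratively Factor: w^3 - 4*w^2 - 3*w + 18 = (w - 3)*(w^2 - w - 6) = (w - 3)*(w + 2)*(w - 3)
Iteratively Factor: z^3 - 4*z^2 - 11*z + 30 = (z - 2)*(z^2 - 2*z - 15) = (z - 2)*(z + 3)*(z - 5)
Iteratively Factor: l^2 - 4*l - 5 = (l + 1)*(l - 5)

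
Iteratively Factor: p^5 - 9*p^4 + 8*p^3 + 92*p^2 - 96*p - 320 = (p + 2)*(p^4 - 11*p^3 + 30*p^2 + 32*p - 160) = (p + 2)^2*(p^3 - 13*p^2 + 56*p - 80) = (p - 4)*(p + 2)^2*(p^2 - 9*p + 20) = (p - 4)^2*(p + 2)^2*(p - 5)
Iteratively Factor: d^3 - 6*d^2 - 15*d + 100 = (d + 4)*(d^2 - 10*d + 25) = (d - 5)*(d + 4)*(d - 5)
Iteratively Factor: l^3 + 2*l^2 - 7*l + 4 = (l - 1)*(l^2 + 3*l - 4) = (l - 1)^2*(l + 4)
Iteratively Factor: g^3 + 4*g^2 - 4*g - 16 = (g - 2)*(g^2 + 6*g + 8) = (g - 2)*(g + 4)*(g + 2)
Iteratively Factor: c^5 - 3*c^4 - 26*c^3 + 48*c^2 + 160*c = (c + 2)*(c^4 - 5*c^3 - 16*c^2 + 80*c) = c*(c + 2)*(c^3 - 5*c^2 - 16*c + 80) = c*(c - 5)*(c + 2)*(c^2 - 16) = c*(c - 5)*(c + 2)*(c + 4)*(c - 4)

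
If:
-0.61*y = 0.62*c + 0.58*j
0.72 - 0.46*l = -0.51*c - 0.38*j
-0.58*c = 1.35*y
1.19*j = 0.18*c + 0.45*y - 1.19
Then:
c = 1.65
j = -1.02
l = 2.55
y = -0.71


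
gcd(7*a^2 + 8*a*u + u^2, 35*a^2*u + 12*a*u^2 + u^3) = 7*a + u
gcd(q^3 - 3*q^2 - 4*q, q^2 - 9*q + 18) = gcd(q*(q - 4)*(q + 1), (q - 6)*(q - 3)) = 1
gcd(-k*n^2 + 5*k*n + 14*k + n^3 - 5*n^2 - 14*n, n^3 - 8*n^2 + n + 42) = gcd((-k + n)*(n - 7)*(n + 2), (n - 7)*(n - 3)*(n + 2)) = n^2 - 5*n - 14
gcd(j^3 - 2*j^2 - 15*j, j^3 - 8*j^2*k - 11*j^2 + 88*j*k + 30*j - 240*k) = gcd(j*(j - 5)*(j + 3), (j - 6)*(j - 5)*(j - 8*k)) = j - 5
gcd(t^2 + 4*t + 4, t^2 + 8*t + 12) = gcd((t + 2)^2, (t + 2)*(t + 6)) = t + 2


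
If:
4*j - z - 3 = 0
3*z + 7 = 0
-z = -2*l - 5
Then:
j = 1/6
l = -11/3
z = -7/3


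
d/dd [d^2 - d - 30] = 2*d - 1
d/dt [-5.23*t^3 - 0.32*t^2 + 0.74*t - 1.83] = -15.69*t^2 - 0.64*t + 0.74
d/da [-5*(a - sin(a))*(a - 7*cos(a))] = -5*(a - sin(a))*(7*sin(a) + 1) + 5*(a - 7*cos(a))*(cos(a) - 1)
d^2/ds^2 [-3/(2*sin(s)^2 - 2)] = (9 - 6*cos(s)^2)/cos(s)^4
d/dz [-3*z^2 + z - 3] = 1 - 6*z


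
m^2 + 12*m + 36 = (m + 6)^2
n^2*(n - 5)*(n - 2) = n^4 - 7*n^3 + 10*n^2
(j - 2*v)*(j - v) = j^2 - 3*j*v + 2*v^2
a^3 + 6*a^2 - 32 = (a - 2)*(a + 4)^2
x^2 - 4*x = x*(x - 4)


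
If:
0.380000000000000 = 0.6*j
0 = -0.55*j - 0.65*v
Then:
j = 0.63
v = -0.54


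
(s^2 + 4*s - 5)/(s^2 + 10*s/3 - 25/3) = 3*(s - 1)/(3*s - 5)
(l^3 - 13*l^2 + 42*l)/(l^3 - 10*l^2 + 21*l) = (l - 6)/(l - 3)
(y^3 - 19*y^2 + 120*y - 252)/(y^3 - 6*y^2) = 1 - 13/y + 42/y^2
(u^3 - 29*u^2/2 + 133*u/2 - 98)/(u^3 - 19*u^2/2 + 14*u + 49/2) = (u - 4)/(u + 1)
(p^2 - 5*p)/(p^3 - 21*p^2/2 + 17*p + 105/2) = 2*p/(2*p^2 - 11*p - 21)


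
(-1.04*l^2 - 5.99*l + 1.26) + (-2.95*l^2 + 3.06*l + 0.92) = -3.99*l^2 - 2.93*l + 2.18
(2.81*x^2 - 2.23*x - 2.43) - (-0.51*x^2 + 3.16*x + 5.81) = 3.32*x^2 - 5.39*x - 8.24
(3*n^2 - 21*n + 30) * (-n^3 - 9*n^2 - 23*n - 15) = -3*n^5 - 6*n^4 + 90*n^3 + 168*n^2 - 375*n - 450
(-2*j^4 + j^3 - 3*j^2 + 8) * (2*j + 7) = -4*j^5 - 12*j^4 + j^3 - 21*j^2 + 16*j + 56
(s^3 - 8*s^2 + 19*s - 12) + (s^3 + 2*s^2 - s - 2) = 2*s^3 - 6*s^2 + 18*s - 14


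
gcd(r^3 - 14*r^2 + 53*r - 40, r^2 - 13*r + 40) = r^2 - 13*r + 40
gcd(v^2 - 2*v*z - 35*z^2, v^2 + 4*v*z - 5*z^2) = v + 5*z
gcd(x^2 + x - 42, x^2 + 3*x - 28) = x + 7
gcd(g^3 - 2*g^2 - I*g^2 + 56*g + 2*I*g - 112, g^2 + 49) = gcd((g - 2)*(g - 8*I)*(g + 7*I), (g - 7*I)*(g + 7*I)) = g + 7*I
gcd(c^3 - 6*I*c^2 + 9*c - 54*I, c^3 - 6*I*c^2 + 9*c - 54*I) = c^3 - 6*I*c^2 + 9*c - 54*I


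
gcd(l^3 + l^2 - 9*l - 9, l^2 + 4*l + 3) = l^2 + 4*l + 3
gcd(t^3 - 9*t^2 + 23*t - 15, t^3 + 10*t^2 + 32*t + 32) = 1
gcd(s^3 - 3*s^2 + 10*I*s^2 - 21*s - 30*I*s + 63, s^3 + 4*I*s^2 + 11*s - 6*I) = 1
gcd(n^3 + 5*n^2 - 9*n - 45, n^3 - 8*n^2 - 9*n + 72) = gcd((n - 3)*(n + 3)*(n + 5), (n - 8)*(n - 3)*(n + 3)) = n^2 - 9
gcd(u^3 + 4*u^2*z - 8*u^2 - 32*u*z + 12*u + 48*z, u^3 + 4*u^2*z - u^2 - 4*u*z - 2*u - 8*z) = u^2 + 4*u*z - 2*u - 8*z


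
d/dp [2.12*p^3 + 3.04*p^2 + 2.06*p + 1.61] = 6.36*p^2 + 6.08*p + 2.06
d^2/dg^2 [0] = 0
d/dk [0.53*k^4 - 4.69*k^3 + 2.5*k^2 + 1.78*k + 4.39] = 2.12*k^3 - 14.07*k^2 + 5.0*k + 1.78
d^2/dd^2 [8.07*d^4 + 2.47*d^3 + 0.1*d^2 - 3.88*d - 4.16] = 96.84*d^2 + 14.82*d + 0.2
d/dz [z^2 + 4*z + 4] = 2*z + 4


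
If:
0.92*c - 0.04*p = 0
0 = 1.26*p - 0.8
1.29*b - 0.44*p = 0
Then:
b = 0.22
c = 0.03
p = 0.63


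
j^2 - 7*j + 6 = (j - 6)*(j - 1)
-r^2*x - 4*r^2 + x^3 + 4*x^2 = (-r + x)*(r + x)*(x + 4)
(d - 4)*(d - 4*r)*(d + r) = d^3 - 3*d^2*r - 4*d^2 - 4*d*r^2 + 12*d*r + 16*r^2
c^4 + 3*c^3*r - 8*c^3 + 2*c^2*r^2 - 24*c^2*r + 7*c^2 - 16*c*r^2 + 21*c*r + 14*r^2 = (c - 7)*(c - 1)*(c + r)*(c + 2*r)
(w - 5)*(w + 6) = w^2 + w - 30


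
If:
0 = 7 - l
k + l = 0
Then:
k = -7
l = 7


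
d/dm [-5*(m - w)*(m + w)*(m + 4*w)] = -15*m^2 - 40*m*w + 5*w^2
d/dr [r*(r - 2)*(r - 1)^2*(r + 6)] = 5*r^4 + 8*r^3 - 57*r^2 + 56*r - 12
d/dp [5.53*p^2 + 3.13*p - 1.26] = 11.06*p + 3.13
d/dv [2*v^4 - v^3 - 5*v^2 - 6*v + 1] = 8*v^3 - 3*v^2 - 10*v - 6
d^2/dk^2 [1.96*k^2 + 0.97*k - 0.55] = 3.92000000000000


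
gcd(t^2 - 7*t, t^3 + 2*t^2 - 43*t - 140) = t - 7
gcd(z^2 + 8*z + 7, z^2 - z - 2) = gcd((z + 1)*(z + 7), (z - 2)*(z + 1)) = z + 1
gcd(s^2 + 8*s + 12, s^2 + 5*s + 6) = s + 2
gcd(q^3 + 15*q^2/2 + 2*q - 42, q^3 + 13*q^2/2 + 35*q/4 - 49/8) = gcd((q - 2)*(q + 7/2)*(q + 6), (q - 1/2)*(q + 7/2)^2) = q + 7/2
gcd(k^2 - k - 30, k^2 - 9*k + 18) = k - 6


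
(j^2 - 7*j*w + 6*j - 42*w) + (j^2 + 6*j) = 2*j^2 - 7*j*w + 12*j - 42*w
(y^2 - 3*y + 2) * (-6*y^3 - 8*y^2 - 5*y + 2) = -6*y^5 + 10*y^4 + 7*y^3 + y^2 - 16*y + 4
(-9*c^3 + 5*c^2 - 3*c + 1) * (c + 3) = -9*c^4 - 22*c^3 + 12*c^2 - 8*c + 3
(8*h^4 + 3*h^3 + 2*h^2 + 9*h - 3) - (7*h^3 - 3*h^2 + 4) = 8*h^4 - 4*h^3 + 5*h^2 + 9*h - 7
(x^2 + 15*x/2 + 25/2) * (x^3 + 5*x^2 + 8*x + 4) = x^5 + 25*x^4/2 + 58*x^3 + 253*x^2/2 + 130*x + 50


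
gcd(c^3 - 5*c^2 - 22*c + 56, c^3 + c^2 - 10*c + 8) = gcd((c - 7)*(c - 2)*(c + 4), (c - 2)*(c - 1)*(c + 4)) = c^2 + 2*c - 8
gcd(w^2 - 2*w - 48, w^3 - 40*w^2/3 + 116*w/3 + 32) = w - 8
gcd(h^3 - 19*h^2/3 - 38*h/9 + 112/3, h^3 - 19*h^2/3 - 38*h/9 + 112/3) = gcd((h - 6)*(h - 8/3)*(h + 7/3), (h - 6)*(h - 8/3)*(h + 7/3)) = h^3 - 19*h^2/3 - 38*h/9 + 112/3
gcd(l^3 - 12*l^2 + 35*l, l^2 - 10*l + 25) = l - 5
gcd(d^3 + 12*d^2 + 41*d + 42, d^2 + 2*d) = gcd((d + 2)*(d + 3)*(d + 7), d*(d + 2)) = d + 2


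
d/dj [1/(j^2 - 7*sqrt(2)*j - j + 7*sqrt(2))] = (-2*j + 1 + 7*sqrt(2))/(j^2 - 7*sqrt(2)*j - j + 7*sqrt(2))^2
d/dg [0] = 0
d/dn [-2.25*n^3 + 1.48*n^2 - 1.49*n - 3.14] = -6.75*n^2 + 2.96*n - 1.49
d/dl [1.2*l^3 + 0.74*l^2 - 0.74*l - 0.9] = 3.6*l^2 + 1.48*l - 0.74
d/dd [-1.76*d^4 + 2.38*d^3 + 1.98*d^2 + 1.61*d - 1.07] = -7.04*d^3 + 7.14*d^2 + 3.96*d + 1.61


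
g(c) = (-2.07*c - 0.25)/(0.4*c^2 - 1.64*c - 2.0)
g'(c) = (1.64 - 0.8*c)*(-2.07*c - 0.25)/(0.4*c^2 - 1.64*c - 2.0)^2 - 2.07/(0.4*c^2 - 1.64*c - 2.0)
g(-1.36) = 2.64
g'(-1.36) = 5.30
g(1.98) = 1.18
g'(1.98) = 0.54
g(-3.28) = 0.85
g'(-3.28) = 0.20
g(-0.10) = 0.02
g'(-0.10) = 1.11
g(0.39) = 0.41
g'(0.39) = 0.59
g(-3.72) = 0.77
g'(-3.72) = 0.16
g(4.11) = 4.42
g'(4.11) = 4.71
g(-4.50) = 0.67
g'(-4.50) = 0.11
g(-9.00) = 0.41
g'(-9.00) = 0.03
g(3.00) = 1.95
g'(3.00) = 1.07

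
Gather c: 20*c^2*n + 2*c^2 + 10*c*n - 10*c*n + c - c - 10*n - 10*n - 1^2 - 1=c^2*(20*n + 2) - 20*n - 2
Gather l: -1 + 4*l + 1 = 4*l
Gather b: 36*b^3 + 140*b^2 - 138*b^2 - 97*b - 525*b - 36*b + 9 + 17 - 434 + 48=36*b^3 + 2*b^2 - 658*b - 360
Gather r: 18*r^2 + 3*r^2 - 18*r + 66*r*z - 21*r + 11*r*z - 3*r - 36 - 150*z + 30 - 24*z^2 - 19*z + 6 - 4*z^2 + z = 21*r^2 + r*(77*z - 42) - 28*z^2 - 168*z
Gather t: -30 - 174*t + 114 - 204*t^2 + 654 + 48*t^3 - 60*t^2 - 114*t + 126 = 48*t^3 - 264*t^2 - 288*t + 864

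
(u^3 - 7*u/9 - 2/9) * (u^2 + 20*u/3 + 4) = u^5 + 20*u^4/3 + 29*u^3/9 - 146*u^2/27 - 124*u/27 - 8/9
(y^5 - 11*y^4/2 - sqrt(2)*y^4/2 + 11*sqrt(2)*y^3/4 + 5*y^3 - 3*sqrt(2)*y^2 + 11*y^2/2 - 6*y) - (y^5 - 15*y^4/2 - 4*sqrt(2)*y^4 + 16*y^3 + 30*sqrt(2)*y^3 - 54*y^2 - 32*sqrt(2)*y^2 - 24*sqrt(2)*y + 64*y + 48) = 2*y^4 + 7*sqrt(2)*y^4/2 - 109*sqrt(2)*y^3/4 - 11*y^3 + 29*sqrt(2)*y^2 + 119*y^2/2 - 70*y + 24*sqrt(2)*y - 48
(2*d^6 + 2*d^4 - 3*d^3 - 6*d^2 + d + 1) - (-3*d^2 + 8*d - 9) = 2*d^6 + 2*d^4 - 3*d^3 - 3*d^2 - 7*d + 10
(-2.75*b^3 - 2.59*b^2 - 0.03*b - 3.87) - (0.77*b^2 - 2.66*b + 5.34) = -2.75*b^3 - 3.36*b^2 + 2.63*b - 9.21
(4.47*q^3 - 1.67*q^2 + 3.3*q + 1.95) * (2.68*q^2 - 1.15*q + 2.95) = 11.9796*q^5 - 9.6161*q^4 + 23.951*q^3 - 3.4955*q^2 + 7.4925*q + 5.7525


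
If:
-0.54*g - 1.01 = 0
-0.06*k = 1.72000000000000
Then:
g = -1.87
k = -28.67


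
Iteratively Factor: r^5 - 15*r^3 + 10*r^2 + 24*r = (r - 2)*(r^4 + 2*r^3 - 11*r^2 - 12*r) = (r - 2)*(r + 4)*(r^3 - 2*r^2 - 3*r) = (r - 3)*(r - 2)*(r + 4)*(r^2 + r) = r*(r - 3)*(r - 2)*(r + 4)*(r + 1)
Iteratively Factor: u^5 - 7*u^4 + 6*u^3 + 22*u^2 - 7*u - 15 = (u - 1)*(u^4 - 6*u^3 + 22*u + 15) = (u - 1)*(u + 1)*(u^3 - 7*u^2 + 7*u + 15) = (u - 5)*(u - 1)*(u + 1)*(u^2 - 2*u - 3) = (u - 5)*(u - 3)*(u - 1)*(u + 1)*(u + 1)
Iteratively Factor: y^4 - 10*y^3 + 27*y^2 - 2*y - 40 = (y - 5)*(y^3 - 5*y^2 + 2*y + 8) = (y - 5)*(y - 2)*(y^2 - 3*y - 4) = (y - 5)*(y - 2)*(y + 1)*(y - 4)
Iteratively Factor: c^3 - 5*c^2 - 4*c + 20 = (c - 2)*(c^2 - 3*c - 10) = (c - 5)*(c - 2)*(c + 2)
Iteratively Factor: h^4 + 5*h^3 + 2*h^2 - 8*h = (h)*(h^3 + 5*h^2 + 2*h - 8) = h*(h - 1)*(h^2 + 6*h + 8) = h*(h - 1)*(h + 4)*(h + 2)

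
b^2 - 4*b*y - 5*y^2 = (b - 5*y)*(b + y)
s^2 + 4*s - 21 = (s - 3)*(s + 7)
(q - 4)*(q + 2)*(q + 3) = q^3 + q^2 - 14*q - 24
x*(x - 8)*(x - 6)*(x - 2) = x^4 - 16*x^3 + 76*x^2 - 96*x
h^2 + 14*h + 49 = (h + 7)^2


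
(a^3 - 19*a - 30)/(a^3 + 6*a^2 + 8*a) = (a^2 - 2*a - 15)/(a*(a + 4))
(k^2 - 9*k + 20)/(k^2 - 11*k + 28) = (k - 5)/(k - 7)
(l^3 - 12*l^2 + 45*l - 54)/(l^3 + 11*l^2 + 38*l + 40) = (l^3 - 12*l^2 + 45*l - 54)/(l^3 + 11*l^2 + 38*l + 40)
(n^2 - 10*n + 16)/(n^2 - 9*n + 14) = (n - 8)/(n - 7)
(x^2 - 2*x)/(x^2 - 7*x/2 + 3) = 2*x/(2*x - 3)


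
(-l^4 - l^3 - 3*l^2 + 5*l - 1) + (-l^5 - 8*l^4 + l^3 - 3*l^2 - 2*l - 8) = -l^5 - 9*l^4 - 6*l^2 + 3*l - 9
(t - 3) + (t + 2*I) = 2*t - 3 + 2*I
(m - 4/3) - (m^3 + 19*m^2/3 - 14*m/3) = -m^3 - 19*m^2/3 + 17*m/3 - 4/3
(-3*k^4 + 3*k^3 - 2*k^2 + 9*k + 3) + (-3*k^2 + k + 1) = -3*k^4 + 3*k^3 - 5*k^2 + 10*k + 4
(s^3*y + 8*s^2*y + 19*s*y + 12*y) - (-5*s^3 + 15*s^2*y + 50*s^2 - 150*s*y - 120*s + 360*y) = s^3*y + 5*s^3 - 7*s^2*y - 50*s^2 + 169*s*y + 120*s - 348*y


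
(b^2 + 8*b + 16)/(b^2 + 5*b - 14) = (b^2 + 8*b + 16)/(b^2 + 5*b - 14)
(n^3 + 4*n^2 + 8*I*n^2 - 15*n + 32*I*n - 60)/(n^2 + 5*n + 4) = (n^2 + 8*I*n - 15)/(n + 1)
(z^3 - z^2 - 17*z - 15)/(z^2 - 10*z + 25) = (z^2 + 4*z + 3)/(z - 5)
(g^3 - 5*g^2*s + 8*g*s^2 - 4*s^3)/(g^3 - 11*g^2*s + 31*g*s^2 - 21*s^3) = (g^2 - 4*g*s + 4*s^2)/(g^2 - 10*g*s + 21*s^2)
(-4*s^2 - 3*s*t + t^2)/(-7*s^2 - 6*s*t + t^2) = (4*s - t)/(7*s - t)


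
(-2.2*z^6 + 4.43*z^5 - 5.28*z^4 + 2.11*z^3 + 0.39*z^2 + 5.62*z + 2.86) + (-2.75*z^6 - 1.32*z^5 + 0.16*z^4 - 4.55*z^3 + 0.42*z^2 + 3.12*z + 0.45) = -4.95*z^6 + 3.11*z^5 - 5.12*z^4 - 2.44*z^3 + 0.81*z^2 + 8.74*z + 3.31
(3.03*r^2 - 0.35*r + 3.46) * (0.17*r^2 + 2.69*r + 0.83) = 0.5151*r^4 + 8.0912*r^3 + 2.1616*r^2 + 9.0169*r + 2.8718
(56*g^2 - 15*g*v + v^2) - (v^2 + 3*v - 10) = 56*g^2 - 15*g*v - 3*v + 10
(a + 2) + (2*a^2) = 2*a^2 + a + 2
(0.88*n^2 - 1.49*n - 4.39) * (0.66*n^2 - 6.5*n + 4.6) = 0.5808*n^4 - 6.7034*n^3 + 10.8356*n^2 + 21.681*n - 20.194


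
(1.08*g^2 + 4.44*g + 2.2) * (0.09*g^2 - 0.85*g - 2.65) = 0.0972*g^4 - 0.5184*g^3 - 6.438*g^2 - 13.636*g - 5.83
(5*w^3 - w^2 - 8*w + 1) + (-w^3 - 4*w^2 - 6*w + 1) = 4*w^3 - 5*w^2 - 14*w + 2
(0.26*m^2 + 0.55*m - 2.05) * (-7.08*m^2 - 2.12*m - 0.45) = -1.8408*m^4 - 4.4452*m^3 + 13.231*m^2 + 4.0985*m + 0.9225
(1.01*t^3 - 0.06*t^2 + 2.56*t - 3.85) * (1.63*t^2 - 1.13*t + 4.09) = 1.6463*t^5 - 1.2391*t^4 + 8.3715*t^3 - 9.4137*t^2 + 14.8209*t - 15.7465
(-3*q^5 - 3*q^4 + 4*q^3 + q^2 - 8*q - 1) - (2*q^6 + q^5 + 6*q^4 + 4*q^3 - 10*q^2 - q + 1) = -2*q^6 - 4*q^5 - 9*q^4 + 11*q^2 - 7*q - 2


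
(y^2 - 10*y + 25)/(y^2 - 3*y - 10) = (y - 5)/(y + 2)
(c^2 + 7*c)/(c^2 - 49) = c/(c - 7)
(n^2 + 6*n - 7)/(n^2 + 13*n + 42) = (n - 1)/(n + 6)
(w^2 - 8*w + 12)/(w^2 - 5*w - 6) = (w - 2)/(w + 1)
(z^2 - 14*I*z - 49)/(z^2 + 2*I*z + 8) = (z^2 - 14*I*z - 49)/(z^2 + 2*I*z + 8)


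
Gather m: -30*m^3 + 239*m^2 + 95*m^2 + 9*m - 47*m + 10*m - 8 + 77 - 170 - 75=-30*m^3 + 334*m^2 - 28*m - 176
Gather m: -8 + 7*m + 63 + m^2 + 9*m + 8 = m^2 + 16*m + 63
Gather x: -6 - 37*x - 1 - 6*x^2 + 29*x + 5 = -6*x^2 - 8*x - 2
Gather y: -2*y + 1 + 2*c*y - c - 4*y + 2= -c + y*(2*c - 6) + 3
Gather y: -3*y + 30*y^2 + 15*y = 30*y^2 + 12*y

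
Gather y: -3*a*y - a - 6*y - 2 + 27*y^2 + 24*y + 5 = -a + 27*y^2 + y*(18 - 3*a) + 3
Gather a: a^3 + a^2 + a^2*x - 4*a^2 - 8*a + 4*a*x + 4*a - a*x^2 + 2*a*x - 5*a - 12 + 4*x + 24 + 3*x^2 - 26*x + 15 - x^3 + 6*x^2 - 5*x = a^3 + a^2*(x - 3) + a*(-x^2 + 6*x - 9) - x^3 + 9*x^2 - 27*x + 27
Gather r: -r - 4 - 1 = -r - 5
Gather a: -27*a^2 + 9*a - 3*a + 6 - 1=-27*a^2 + 6*a + 5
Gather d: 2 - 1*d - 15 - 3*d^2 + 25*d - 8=-3*d^2 + 24*d - 21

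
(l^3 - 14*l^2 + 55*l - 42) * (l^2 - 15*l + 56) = l^5 - 29*l^4 + 321*l^3 - 1651*l^2 + 3710*l - 2352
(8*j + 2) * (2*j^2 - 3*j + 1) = 16*j^3 - 20*j^2 + 2*j + 2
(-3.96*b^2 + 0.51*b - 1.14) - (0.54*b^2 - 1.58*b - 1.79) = -4.5*b^2 + 2.09*b + 0.65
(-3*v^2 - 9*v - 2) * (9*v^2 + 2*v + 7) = -27*v^4 - 87*v^3 - 57*v^2 - 67*v - 14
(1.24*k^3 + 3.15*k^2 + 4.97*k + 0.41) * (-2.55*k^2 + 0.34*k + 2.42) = -3.162*k^5 - 7.6109*k^4 - 8.6017*k^3 + 8.2673*k^2 + 12.1668*k + 0.9922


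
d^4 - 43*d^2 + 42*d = d*(d - 6)*(d - 1)*(d + 7)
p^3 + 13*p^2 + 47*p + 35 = (p + 1)*(p + 5)*(p + 7)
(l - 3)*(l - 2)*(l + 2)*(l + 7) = l^4 + 4*l^3 - 25*l^2 - 16*l + 84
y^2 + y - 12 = (y - 3)*(y + 4)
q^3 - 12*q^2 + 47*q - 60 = (q - 5)*(q - 4)*(q - 3)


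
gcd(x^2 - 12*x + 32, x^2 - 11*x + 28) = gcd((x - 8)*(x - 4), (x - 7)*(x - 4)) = x - 4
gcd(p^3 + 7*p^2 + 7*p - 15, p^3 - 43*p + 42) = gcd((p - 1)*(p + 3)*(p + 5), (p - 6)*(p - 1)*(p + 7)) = p - 1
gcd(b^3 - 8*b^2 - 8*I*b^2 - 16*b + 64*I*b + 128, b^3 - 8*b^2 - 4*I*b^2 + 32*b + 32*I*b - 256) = b - 8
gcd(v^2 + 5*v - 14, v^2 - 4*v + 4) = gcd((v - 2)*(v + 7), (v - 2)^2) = v - 2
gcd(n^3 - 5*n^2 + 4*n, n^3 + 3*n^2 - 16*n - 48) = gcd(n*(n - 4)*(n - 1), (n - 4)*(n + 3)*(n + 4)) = n - 4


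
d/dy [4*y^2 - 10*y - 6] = 8*y - 10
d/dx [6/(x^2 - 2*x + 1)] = 12*(1 - x)/(x^2 - 2*x + 1)^2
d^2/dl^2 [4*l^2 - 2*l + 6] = 8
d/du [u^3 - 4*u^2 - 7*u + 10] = 3*u^2 - 8*u - 7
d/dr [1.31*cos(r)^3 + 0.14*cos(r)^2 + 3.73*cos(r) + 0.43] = (3.93*sin(r)^2 - 0.28*cos(r) - 7.66)*sin(r)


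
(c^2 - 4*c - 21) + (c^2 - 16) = 2*c^2 - 4*c - 37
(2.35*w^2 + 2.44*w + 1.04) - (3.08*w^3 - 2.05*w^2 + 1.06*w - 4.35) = -3.08*w^3 + 4.4*w^2 + 1.38*w + 5.39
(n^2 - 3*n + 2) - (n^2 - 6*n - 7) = 3*n + 9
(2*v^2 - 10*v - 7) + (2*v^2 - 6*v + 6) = 4*v^2 - 16*v - 1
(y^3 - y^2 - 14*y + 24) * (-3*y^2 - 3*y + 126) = -3*y^5 + 171*y^3 - 156*y^2 - 1836*y + 3024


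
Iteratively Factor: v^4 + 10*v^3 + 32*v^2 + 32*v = (v + 4)*(v^3 + 6*v^2 + 8*v) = v*(v + 4)*(v^2 + 6*v + 8) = v*(v + 4)^2*(v + 2)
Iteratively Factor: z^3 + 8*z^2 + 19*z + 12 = (z + 1)*(z^2 + 7*z + 12) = (z + 1)*(z + 3)*(z + 4)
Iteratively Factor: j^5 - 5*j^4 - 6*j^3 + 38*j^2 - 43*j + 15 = (j - 5)*(j^4 - 6*j^2 + 8*j - 3) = (j - 5)*(j - 1)*(j^3 + j^2 - 5*j + 3) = (j - 5)*(j - 1)^2*(j^2 + 2*j - 3) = (j - 5)*(j - 1)^2*(j + 3)*(j - 1)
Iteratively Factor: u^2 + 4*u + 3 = (u + 3)*(u + 1)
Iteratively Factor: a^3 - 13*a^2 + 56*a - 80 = (a - 4)*(a^2 - 9*a + 20) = (a - 4)^2*(a - 5)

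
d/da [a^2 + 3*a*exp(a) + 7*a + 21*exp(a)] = 3*a*exp(a) + 2*a + 24*exp(a) + 7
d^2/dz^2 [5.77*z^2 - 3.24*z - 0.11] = 11.5400000000000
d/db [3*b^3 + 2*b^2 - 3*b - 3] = 9*b^2 + 4*b - 3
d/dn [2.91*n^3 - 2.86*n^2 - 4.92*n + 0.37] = 8.73*n^2 - 5.72*n - 4.92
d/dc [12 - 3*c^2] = -6*c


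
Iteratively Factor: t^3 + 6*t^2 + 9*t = (t + 3)*(t^2 + 3*t) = t*(t + 3)*(t + 3)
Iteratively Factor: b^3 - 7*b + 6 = (b - 2)*(b^2 + 2*b - 3) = (b - 2)*(b - 1)*(b + 3)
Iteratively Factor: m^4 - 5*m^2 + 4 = (m - 2)*(m^3 + 2*m^2 - m - 2) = (m - 2)*(m + 2)*(m^2 - 1) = (m - 2)*(m + 1)*(m + 2)*(m - 1)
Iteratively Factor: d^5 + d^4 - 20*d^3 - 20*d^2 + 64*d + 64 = (d - 2)*(d^4 + 3*d^3 - 14*d^2 - 48*d - 32) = (d - 2)*(d + 1)*(d^3 + 2*d^2 - 16*d - 32) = (d - 2)*(d + 1)*(d + 2)*(d^2 - 16) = (d - 4)*(d - 2)*(d + 1)*(d + 2)*(d + 4)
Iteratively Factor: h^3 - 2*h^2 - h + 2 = (h - 1)*(h^2 - h - 2) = (h - 2)*(h - 1)*(h + 1)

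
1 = 1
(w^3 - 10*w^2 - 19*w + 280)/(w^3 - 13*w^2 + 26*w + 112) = (w + 5)/(w + 2)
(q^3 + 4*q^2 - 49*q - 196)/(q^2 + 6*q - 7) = (q^2 - 3*q - 28)/(q - 1)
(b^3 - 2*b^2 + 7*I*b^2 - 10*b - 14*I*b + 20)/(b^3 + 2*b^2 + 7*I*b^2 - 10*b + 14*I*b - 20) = (b - 2)/(b + 2)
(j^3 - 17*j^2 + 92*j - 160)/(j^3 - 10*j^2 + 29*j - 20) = (j - 8)/(j - 1)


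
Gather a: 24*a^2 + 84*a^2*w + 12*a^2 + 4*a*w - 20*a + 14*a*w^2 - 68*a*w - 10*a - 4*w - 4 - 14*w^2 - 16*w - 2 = a^2*(84*w + 36) + a*(14*w^2 - 64*w - 30) - 14*w^2 - 20*w - 6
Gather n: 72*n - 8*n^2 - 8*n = -8*n^2 + 64*n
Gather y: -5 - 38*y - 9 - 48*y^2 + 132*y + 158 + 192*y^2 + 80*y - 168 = 144*y^2 + 174*y - 24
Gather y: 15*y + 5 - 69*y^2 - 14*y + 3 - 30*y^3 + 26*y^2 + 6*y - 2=-30*y^3 - 43*y^2 + 7*y + 6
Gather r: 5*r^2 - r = 5*r^2 - r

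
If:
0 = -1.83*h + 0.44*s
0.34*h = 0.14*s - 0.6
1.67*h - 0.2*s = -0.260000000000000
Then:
No Solution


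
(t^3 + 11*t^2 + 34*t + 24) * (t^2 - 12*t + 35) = t^5 - t^4 - 63*t^3 + t^2 + 902*t + 840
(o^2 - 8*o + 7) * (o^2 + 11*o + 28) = o^4 + 3*o^3 - 53*o^2 - 147*o + 196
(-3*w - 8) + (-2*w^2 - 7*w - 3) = -2*w^2 - 10*w - 11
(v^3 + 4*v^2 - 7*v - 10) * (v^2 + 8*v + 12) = v^5 + 12*v^4 + 37*v^3 - 18*v^2 - 164*v - 120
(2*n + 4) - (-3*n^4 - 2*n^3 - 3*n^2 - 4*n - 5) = 3*n^4 + 2*n^3 + 3*n^2 + 6*n + 9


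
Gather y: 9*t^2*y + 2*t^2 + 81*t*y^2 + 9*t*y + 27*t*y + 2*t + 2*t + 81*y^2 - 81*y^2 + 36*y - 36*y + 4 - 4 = 2*t^2 + 81*t*y^2 + 4*t + y*(9*t^2 + 36*t)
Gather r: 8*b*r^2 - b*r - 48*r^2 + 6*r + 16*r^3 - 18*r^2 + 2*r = 16*r^3 + r^2*(8*b - 66) + r*(8 - b)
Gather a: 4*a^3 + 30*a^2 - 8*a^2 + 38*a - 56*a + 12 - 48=4*a^3 + 22*a^2 - 18*a - 36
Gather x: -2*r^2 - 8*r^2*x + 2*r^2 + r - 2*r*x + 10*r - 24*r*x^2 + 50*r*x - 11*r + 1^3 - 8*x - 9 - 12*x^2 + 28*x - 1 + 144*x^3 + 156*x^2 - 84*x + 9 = 144*x^3 + x^2*(144 - 24*r) + x*(-8*r^2 + 48*r - 64)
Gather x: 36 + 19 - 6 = 49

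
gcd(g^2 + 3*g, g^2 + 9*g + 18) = g + 3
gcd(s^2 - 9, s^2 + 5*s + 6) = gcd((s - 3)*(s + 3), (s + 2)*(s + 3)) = s + 3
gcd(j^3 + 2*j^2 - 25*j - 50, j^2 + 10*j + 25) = j + 5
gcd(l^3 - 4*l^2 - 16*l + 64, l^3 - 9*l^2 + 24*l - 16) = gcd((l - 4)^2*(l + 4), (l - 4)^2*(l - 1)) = l^2 - 8*l + 16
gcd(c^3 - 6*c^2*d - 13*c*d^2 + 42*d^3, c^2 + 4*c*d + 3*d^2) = c + 3*d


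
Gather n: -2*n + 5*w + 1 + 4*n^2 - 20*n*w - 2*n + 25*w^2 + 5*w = 4*n^2 + n*(-20*w - 4) + 25*w^2 + 10*w + 1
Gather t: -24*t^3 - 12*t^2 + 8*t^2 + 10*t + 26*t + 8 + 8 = -24*t^3 - 4*t^2 + 36*t + 16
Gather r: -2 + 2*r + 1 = 2*r - 1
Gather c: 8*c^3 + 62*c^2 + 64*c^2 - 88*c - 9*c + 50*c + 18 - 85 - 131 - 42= 8*c^3 + 126*c^2 - 47*c - 240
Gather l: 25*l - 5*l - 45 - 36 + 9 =20*l - 72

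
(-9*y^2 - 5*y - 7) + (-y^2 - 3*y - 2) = -10*y^2 - 8*y - 9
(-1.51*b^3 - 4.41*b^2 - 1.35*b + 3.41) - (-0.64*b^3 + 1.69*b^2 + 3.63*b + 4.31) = -0.87*b^3 - 6.1*b^2 - 4.98*b - 0.899999999999999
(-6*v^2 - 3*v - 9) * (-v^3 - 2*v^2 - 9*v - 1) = 6*v^5 + 15*v^4 + 69*v^3 + 51*v^2 + 84*v + 9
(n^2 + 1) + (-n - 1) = n^2 - n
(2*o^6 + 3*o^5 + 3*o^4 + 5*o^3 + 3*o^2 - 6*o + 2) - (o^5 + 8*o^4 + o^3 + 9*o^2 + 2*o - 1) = 2*o^6 + 2*o^5 - 5*o^4 + 4*o^3 - 6*o^2 - 8*o + 3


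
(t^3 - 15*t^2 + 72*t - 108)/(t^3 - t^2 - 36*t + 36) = (t^2 - 9*t + 18)/(t^2 + 5*t - 6)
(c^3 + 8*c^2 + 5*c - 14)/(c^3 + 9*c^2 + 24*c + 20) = (c^2 + 6*c - 7)/(c^2 + 7*c + 10)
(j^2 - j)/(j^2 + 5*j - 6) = j/(j + 6)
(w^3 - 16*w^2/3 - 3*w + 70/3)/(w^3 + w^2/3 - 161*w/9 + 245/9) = 3*(w^2 - 3*w - 10)/(3*w^2 + 8*w - 35)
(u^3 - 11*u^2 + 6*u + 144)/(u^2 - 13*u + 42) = (u^2 - 5*u - 24)/(u - 7)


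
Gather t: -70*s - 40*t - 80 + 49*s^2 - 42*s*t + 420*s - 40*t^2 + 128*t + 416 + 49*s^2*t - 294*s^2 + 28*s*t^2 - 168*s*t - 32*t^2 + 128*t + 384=-245*s^2 + 350*s + t^2*(28*s - 72) + t*(49*s^2 - 210*s + 216) + 720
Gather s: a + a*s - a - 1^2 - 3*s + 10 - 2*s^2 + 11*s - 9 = -2*s^2 + s*(a + 8)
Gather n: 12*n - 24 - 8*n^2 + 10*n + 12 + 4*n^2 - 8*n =-4*n^2 + 14*n - 12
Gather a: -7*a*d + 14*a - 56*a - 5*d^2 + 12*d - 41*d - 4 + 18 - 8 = a*(-7*d - 42) - 5*d^2 - 29*d + 6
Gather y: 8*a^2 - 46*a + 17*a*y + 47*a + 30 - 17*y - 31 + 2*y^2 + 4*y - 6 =8*a^2 + a + 2*y^2 + y*(17*a - 13) - 7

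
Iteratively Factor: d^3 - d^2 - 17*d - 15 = (d + 1)*(d^2 - 2*d - 15) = (d + 1)*(d + 3)*(d - 5)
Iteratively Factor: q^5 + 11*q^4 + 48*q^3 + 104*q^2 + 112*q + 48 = (q + 2)*(q^4 + 9*q^3 + 30*q^2 + 44*q + 24) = (q + 2)*(q + 3)*(q^3 + 6*q^2 + 12*q + 8) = (q + 2)^2*(q + 3)*(q^2 + 4*q + 4) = (q + 2)^3*(q + 3)*(q + 2)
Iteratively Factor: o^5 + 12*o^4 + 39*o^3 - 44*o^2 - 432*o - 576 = (o + 4)*(o^4 + 8*o^3 + 7*o^2 - 72*o - 144) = (o + 3)*(o + 4)*(o^3 + 5*o^2 - 8*o - 48) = (o + 3)*(o + 4)^2*(o^2 + o - 12) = (o - 3)*(o + 3)*(o + 4)^2*(o + 4)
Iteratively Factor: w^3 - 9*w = (w + 3)*(w^2 - 3*w) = (w - 3)*(w + 3)*(w)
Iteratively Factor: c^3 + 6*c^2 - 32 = (c + 4)*(c^2 + 2*c - 8) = (c + 4)^2*(c - 2)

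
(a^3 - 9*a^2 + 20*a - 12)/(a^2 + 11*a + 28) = (a^3 - 9*a^2 + 20*a - 12)/(a^2 + 11*a + 28)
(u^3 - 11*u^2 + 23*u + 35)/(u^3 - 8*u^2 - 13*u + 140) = (u + 1)/(u + 4)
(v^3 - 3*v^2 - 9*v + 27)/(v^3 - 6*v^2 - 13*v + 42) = (v^2 - 6*v + 9)/(v^2 - 9*v + 14)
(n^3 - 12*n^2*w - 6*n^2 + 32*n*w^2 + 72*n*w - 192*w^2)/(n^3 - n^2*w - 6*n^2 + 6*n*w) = (-n^2 + 12*n*w - 32*w^2)/(n*(-n + w))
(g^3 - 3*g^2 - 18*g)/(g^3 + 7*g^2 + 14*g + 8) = g*(g^2 - 3*g - 18)/(g^3 + 7*g^2 + 14*g + 8)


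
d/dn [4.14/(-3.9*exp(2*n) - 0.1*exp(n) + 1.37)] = (32.292*exp(n) + 0.414)*exp(n)/(3.9*exp(2*n) + 0.1*exp(n) - 1.37)^2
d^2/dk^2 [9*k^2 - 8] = 18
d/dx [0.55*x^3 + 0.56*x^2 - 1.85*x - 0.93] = 1.65*x^2 + 1.12*x - 1.85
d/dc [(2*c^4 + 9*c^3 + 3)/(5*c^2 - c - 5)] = (c^2*(-8*c - 27)*(-5*c^2 + c + 5) - (10*c - 1)*(2*c^4 + 9*c^3 + 3))/(-5*c^2 + c + 5)^2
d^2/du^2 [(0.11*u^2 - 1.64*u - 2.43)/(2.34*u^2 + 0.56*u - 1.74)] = (-18.248256*u^3 - 77.146992*u^2 - 59.170176*u - 23.842032)/(12.812904*u^6 + 9.199008*u^5 - 26.38116*u^4 - 13.50496*u^3 + 19.61676*u^2 + 5.086368*u - 5.268024)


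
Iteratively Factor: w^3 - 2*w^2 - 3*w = (w)*(w^2 - 2*w - 3) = w*(w + 1)*(w - 3)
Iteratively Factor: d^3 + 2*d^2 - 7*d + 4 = (d - 1)*(d^2 + 3*d - 4) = (d - 1)*(d + 4)*(d - 1)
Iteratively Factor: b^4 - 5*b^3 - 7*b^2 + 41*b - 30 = (b - 1)*(b^3 - 4*b^2 - 11*b + 30) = (b - 1)*(b + 3)*(b^2 - 7*b + 10) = (b - 2)*(b - 1)*(b + 3)*(b - 5)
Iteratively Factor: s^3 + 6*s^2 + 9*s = (s + 3)*(s^2 + 3*s) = s*(s + 3)*(s + 3)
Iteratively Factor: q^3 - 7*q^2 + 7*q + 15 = (q - 5)*(q^2 - 2*q - 3) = (q - 5)*(q + 1)*(q - 3)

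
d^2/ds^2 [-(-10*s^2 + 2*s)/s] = 0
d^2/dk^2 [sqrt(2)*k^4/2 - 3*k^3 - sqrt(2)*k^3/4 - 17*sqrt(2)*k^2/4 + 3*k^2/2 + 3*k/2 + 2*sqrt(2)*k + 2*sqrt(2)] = 6*sqrt(2)*k^2 - 18*k - 3*sqrt(2)*k/2 - 17*sqrt(2)/2 + 3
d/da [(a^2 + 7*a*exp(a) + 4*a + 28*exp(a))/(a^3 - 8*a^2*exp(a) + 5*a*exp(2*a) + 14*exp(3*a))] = (-(a^2 + 7*a*exp(a) + 4*a + 28*exp(a))*(-8*a^2*exp(a) + 3*a^2 + 10*a*exp(2*a) - 16*a*exp(a) + 42*exp(3*a) + 5*exp(2*a)) + (a^3 - 8*a^2*exp(a) + 5*a*exp(2*a) + 14*exp(3*a))*(7*a*exp(a) + 2*a + 35*exp(a) + 4))/(a^3 - 8*a^2*exp(a) + 5*a*exp(2*a) + 14*exp(3*a))^2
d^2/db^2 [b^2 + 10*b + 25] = 2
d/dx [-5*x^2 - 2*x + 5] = -10*x - 2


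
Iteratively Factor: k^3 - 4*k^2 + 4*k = (k)*(k^2 - 4*k + 4) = k*(k - 2)*(k - 2)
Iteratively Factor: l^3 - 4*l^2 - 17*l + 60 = (l - 3)*(l^2 - l - 20) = (l - 5)*(l - 3)*(l + 4)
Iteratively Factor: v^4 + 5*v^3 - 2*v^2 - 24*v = (v + 3)*(v^3 + 2*v^2 - 8*v) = v*(v + 3)*(v^2 + 2*v - 8) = v*(v + 3)*(v + 4)*(v - 2)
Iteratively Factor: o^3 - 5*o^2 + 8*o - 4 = (o - 2)*(o^2 - 3*o + 2) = (o - 2)^2*(o - 1)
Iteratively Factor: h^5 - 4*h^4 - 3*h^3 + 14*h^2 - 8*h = (h - 4)*(h^4 - 3*h^2 + 2*h) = (h - 4)*(h - 1)*(h^3 + h^2 - 2*h) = (h - 4)*(h - 1)*(h + 2)*(h^2 - h) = h*(h - 4)*(h - 1)*(h + 2)*(h - 1)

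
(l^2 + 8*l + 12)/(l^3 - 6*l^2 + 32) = (l + 6)/(l^2 - 8*l + 16)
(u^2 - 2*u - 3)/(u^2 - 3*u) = (u + 1)/u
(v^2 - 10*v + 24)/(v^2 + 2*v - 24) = (v - 6)/(v + 6)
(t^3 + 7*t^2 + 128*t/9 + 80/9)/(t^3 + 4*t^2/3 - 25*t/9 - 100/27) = 3*(t + 4)/(3*t - 5)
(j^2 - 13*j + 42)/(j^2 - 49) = (j - 6)/(j + 7)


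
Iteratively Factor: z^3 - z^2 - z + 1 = (z + 1)*(z^2 - 2*z + 1) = (z - 1)*(z + 1)*(z - 1)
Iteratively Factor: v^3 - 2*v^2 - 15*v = (v + 3)*(v^2 - 5*v) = v*(v + 3)*(v - 5)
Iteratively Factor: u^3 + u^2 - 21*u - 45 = (u - 5)*(u^2 + 6*u + 9) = (u - 5)*(u + 3)*(u + 3)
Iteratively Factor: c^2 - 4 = (c + 2)*(c - 2)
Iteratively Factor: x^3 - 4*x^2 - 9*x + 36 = (x - 3)*(x^2 - x - 12) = (x - 3)*(x + 3)*(x - 4)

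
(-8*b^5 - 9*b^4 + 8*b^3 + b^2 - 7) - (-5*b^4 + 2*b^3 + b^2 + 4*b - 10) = -8*b^5 - 4*b^4 + 6*b^3 - 4*b + 3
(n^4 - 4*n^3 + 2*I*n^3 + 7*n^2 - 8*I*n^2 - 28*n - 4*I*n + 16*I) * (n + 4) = n^5 + 2*I*n^4 - 9*n^3 - 36*I*n^2 - 112*n + 64*I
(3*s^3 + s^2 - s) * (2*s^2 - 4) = 6*s^5 + 2*s^4 - 14*s^3 - 4*s^2 + 4*s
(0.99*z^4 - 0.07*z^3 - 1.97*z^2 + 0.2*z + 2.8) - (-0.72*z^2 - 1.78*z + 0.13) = 0.99*z^4 - 0.07*z^3 - 1.25*z^2 + 1.98*z + 2.67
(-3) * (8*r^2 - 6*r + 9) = -24*r^2 + 18*r - 27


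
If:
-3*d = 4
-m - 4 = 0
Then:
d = -4/3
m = -4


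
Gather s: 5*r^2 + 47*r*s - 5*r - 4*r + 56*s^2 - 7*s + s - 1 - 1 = 5*r^2 - 9*r + 56*s^2 + s*(47*r - 6) - 2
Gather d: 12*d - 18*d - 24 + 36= 12 - 6*d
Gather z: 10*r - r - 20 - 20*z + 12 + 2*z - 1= 9*r - 18*z - 9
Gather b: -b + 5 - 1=4 - b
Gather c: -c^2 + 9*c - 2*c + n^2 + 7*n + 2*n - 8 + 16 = -c^2 + 7*c + n^2 + 9*n + 8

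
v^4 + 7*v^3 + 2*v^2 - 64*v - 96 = (v - 3)*(v + 2)*(v + 4)^2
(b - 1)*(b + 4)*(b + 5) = b^3 + 8*b^2 + 11*b - 20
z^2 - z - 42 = (z - 7)*(z + 6)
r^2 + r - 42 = (r - 6)*(r + 7)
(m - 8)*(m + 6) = m^2 - 2*m - 48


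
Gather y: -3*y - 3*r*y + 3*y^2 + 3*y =-3*r*y + 3*y^2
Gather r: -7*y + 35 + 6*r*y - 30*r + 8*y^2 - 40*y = r*(6*y - 30) + 8*y^2 - 47*y + 35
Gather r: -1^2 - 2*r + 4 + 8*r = 6*r + 3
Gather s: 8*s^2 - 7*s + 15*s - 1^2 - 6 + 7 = 8*s^2 + 8*s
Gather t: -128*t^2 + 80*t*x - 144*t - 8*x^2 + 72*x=-128*t^2 + t*(80*x - 144) - 8*x^2 + 72*x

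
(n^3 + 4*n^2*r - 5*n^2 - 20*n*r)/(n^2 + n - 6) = n*(n^2 + 4*n*r - 5*n - 20*r)/(n^2 + n - 6)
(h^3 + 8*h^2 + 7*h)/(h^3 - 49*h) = (h + 1)/(h - 7)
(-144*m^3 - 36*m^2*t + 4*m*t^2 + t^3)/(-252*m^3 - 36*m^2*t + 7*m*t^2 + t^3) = (4*m + t)/(7*m + t)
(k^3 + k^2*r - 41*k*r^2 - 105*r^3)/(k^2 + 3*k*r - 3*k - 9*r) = (k^2 - 2*k*r - 35*r^2)/(k - 3)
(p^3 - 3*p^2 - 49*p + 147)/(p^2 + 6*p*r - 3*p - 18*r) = (p^2 - 49)/(p + 6*r)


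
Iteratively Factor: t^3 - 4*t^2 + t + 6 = (t - 2)*(t^2 - 2*t - 3) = (t - 2)*(t + 1)*(t - 3)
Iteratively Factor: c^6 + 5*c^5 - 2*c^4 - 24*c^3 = (c)*(c^5 + 5*c^4 - 2*c^3 - 24*c^2) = c^2*(c^4 + 5*c^3 - 2*c^2 - 24*c) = c^2*(c + 4)*(c^3 + c^2 - 6*c) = c^2*(c - 2)*(c + 4)*(c^2 + 3*c) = c^3*(c - 2)*(c + 4)*(c + 3)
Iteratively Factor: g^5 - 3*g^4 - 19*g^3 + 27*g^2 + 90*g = (g + 3)*(g^4 - 6*g^3 - g^2 + 30*g) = (g - 5)*(g + 3)*(g^3 - g^2 - 6*g) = g*(g - 5)*(g + 3)*(g^2 - g - 6) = g*(g - 5)*(g + 2)*(g + 3)*(g - 3)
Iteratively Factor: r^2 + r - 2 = (r + 2)*(r - 1)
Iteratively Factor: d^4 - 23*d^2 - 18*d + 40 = (d + 2)*(d^3 - 2*d^2 - 19*d + 20) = (d - 5)*(d + 2)*(d^2 + 3*d - 4) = (d - 5)*(d + 2)*(d + 4)*(d - 1)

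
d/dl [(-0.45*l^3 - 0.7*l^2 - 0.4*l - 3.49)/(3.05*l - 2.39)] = (-2.745*l^3 + 1.0915*l^2 + 3.346*l + 11.6005)/(9.3025*l^2 - 14.579*l + 5.7121)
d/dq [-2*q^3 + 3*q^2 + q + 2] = -6*q^2 + 6*q + 1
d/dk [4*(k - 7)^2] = 8*k - 56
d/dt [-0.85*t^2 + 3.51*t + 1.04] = 3.51 - 1.7*t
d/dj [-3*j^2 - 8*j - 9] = -6*j - 8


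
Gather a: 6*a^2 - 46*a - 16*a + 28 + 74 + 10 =6*a^2 - 62*a + 112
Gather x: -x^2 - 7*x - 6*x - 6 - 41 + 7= -x^2 - 13*x - 40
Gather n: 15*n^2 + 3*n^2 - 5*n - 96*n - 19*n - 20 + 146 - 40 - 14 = 18*n^2 - 120*n + 72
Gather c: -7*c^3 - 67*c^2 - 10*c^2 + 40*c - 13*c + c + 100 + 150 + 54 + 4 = -7*c^3 - 77*c^2 + 28*c + 308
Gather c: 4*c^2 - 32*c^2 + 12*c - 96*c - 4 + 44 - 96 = -28*c^2 - 84*c - 56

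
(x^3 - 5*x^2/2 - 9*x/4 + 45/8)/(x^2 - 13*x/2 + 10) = (x^2 - 9/4)/(x - 4)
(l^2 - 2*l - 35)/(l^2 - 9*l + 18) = (l^2 - 2*l - 35)/(l^2 - 9*l + 18)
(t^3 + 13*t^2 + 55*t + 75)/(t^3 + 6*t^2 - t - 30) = (t + 5)/(t - 2)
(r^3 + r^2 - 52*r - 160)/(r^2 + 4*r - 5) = (r^2 - 4*r - 32)/(r - 1)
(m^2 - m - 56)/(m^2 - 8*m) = (m + 7)/m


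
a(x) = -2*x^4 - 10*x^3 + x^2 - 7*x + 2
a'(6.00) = -2803.00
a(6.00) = -4756.00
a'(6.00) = -2803.00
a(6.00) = -4756.00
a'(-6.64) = 999.07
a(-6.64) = -867.67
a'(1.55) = -105.77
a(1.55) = -55.23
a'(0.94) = -38.27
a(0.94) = -13.56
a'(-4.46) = 97.06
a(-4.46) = 148.93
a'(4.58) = -1395.71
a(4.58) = -1849.82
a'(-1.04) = -32.53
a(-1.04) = 19.27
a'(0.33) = -9.89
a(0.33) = -0.58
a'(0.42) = -12.04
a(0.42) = -1.57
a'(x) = -8*x^3 - 30*x^2 + 2*x - 7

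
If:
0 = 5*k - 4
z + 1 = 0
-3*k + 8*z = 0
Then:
No Solution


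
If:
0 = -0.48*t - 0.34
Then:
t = -0.71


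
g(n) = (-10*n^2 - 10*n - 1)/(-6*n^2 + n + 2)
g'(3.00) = -0.34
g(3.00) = 2.47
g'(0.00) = -4.75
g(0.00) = -0.50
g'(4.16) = -0.15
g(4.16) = 2.21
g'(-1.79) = -0.42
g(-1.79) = 0.80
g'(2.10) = -0.87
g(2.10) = 2.96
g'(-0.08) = -4.32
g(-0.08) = -0.14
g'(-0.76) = -4.02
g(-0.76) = -0.37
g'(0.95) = -21.65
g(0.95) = 7.92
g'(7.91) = -0.04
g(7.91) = 1.93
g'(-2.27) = -0.27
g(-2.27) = 0.96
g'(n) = (-20*n - 10)/(-6*n^2 + n + 2) + (12*n - 1)*(-10*n^2 - 10*n - 1)/(-6*n^2 + n + 2)^2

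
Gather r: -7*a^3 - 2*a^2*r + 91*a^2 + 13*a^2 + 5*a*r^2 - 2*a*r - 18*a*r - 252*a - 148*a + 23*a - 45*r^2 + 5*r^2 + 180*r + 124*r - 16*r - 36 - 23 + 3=-7*a^3 + 104*a^2 - 377*a + r^2*(5*a - 40) + r*(-2*a^2 - 20*a + 288) - 56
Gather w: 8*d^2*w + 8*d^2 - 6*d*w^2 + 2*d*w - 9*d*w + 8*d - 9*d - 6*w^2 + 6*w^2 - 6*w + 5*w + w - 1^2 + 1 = 8*d^2 - 6*d*w^2 - d + w*(8*d^2 - 7*d)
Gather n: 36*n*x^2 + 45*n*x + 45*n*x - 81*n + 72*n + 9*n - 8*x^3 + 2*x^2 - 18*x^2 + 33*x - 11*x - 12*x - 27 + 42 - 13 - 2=n*(36*x^2 + 90*x) - 8*x^3 - 16*x^2 + 10*x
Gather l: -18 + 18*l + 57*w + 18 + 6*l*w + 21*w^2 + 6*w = l*(6*w + 18) + 21*w^2 + 63*w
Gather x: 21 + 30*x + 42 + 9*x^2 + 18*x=9*x^2 + 48*x + 63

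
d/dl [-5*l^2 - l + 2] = -10*l - 1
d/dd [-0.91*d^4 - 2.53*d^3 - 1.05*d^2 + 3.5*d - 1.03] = -3.64*d^3 - 7.59*d^2 - 2.1*d + 3.5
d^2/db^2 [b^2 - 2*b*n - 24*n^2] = 2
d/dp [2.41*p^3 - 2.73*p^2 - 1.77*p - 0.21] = 7.23*p^2 - 5.46*p - 1.77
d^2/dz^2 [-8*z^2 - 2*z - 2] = -16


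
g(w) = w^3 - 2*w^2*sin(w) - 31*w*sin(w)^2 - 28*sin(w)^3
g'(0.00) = 0.00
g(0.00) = 0.00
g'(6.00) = 136.66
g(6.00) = 222.21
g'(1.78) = 13.31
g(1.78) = -79.57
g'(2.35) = 104.67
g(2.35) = -41.84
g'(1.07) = -84.25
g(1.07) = -45.21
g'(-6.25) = 52.66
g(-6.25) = -246.52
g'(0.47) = -34.07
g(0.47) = -5.69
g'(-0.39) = -24.63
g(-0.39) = 3.34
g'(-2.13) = 80.34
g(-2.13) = 62.53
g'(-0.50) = -37.76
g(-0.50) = 6.76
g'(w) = -2*w^2*cos(w) + 3*w^2 - 62*w*sin(w)*cos(w) - 4*w*sin(w) - 84*sin(w)^2*cos(w) - 31*sin(w)^2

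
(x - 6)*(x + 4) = x^2 - 2*x - 24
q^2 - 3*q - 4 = (q - 4)*(q + 1)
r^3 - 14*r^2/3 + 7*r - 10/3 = (r - 2)*(r - 5/3)*(r - 1)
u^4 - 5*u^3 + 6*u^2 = u^2*(u - 3)*(u - 2)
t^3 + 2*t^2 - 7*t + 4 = (t - 1)^2*(t + 4)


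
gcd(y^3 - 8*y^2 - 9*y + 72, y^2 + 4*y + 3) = y + 3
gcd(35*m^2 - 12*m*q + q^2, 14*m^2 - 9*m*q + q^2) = -7*m + q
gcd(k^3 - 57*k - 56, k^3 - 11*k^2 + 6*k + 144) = k - 8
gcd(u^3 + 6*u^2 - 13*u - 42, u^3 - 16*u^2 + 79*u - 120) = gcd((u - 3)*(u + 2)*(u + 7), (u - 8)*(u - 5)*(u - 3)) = u - 3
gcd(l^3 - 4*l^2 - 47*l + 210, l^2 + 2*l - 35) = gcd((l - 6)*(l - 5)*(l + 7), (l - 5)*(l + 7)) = l^2 + 2*l - 35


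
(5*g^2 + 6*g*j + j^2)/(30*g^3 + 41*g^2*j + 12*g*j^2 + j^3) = 1/(6*g + j)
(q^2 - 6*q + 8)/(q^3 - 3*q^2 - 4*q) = (q - 2)/(q*(q + 1))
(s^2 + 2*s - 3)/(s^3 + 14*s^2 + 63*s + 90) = (s - 1)/(s^2 + 11*s + 30)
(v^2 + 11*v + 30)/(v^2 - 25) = (v + 6)/(v - 5)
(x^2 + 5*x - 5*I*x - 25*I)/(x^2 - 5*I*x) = (x + 5)/x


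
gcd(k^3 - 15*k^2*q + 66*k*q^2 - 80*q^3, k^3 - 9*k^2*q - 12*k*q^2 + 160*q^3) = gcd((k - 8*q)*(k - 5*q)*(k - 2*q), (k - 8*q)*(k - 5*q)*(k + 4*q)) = k^2 - 13*k*q + 40*q^2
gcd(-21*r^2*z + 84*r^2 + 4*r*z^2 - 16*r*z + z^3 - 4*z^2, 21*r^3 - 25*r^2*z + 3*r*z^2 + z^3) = -21*r^2 + 4*r*z + z^2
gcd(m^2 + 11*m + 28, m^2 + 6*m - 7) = m + 7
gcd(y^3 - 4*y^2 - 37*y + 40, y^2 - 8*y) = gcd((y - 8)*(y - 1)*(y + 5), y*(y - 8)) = y - 8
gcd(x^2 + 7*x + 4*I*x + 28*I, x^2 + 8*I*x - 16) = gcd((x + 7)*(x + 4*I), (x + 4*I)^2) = x + 4*I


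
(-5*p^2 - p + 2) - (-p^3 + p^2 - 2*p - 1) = p^3 - 6*p^2 + p + 3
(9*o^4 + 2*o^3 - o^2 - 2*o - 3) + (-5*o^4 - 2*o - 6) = 4*o^4 + 2*o^3 - o^2 - 4*o - 9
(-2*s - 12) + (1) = -2*s - 11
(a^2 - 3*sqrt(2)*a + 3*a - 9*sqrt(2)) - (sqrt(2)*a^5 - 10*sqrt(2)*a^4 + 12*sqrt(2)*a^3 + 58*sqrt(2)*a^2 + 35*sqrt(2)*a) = -sqrt(2)*a^5 + 10*sqrt(2)*a^4 - 12*sqrt(2)*a^3 - 58*sqrt(2)*a^2 + a^2 - 38*sqrt(2)*a + 3*a - 9*sqrt(2)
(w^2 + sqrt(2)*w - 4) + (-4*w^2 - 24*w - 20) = -3*w^2 - 24*w + sqrt(2)*w - 24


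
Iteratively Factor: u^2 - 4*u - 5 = (u + 1)*(u - 5)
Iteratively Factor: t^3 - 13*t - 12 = (t + 3)*(t^2 - 3*t - 4) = (t - 4)*(t + 3)*(t + 1)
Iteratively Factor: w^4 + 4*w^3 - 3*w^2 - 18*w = (w + 3)*(w^3 + w^2 - 6*w) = w*(w + 3)*(w^2 + w - 6) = w*(w - 2)*(w + 3)*(w + 3)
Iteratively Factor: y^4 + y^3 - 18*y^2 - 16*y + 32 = (y - 4)*(y^3 + 5*y^2 + 2*y - 8) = (y - 4)*(y - 1)*(y^2 + 6*y + 8) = (y - 4)*(y - 1)*(y + 4)*(y + 2)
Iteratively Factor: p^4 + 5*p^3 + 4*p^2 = (p)*(p^3 + 5*p^2 + 4*p) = p*(p + 4)*(p^2 + p) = p*(p + 1)*(p + 4)*(p)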